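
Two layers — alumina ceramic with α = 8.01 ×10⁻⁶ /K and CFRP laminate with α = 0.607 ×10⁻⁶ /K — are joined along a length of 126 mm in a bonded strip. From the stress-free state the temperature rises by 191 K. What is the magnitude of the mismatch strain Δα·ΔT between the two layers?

Δα = |8.01 − 0.607|×10⁻⁶/K = 7.40×10⁻⁶/K.
Mismatch strain = Δα·ΔT = 7.40×10⁻⁶ × 191.0 = 1.41×10⁻³.

1.41×10⁻³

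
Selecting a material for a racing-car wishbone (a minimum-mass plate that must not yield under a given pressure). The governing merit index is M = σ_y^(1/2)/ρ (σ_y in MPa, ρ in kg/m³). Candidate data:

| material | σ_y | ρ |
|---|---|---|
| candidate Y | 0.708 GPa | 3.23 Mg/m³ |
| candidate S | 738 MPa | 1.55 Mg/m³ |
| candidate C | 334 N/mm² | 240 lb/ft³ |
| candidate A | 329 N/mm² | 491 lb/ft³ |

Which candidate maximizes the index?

candidate S

After converting to SI:
  candidate Y: σ_y = 708.0 MPa, ρ = 3230 kg/m³
  candidate S: σ_y = 738.0 MPa, ρ = 1550 kg/m³
  candidate C: σ_y = 334.0 MPa, ρ = 3844 kg/m³
  candidate A: σ_y = 329.0 MPa, ρ = 7865 kg/m³
  candidate S: M = 17.5×10⁻³
  candidate Y: M = 8.24×10⁻³
  candidate C: M = 4.75×10⁻³
  candidate A: M = 2.31×10⁻³
Candidate S ranks first.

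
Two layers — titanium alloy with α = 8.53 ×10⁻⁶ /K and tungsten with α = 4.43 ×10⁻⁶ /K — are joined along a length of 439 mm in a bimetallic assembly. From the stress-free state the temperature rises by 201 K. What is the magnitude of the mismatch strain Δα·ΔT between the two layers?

Δα = |8.53 − 4.43|×10⁻⁶/K = 4.10×10⁻⁶/K.
Mismatch strain = Δα·ΔT = 4.10×10⁻⁶ × 201.0 = 8.24×10⁻⁴.

8.24×10⁻⁴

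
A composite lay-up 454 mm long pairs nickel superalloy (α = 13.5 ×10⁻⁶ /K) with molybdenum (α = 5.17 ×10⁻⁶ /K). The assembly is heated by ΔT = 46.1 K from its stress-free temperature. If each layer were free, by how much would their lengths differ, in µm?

174 µm

Δα = |13.5 − 5.17|×10⁻⁶/K = 8.33×10⁻⁶/K.
ΔL_mismatch = Δα·L·ΔT = 8.33×10⁻⁶ × 454.0 mm × 46.1 K = 174 µm.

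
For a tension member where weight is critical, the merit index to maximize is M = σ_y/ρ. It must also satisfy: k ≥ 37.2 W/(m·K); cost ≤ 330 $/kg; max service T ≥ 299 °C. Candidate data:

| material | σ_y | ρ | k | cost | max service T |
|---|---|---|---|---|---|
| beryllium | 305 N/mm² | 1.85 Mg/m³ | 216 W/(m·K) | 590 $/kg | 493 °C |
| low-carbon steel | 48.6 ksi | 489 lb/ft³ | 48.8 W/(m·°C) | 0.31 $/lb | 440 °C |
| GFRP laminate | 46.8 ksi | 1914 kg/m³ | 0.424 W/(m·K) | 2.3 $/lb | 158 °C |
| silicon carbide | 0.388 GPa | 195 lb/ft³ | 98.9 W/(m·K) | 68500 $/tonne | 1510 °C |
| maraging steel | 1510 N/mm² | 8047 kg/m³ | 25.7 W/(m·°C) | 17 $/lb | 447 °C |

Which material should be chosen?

Screen on constraints: k ≥ 37.2 W/(m·K); cost ≤ 330 $/kg; max service T ≥ 299 °C. Survivors: low-carbon steel, silicon carbide.
Putting every candidate on a common basis:
  low-carbon steel: σ_y = 335.1 MPa, ρ = 7833 kg/m³
  silicon carbide: σ_y = 388.0 MPa, ρ = 3124 kg/m³
  silicon carbide: M = 124 kN·m/kg
  low-carbon steel: M = 42.8 kN·m/kg
Silicon carbide ranks first.

silicon carbide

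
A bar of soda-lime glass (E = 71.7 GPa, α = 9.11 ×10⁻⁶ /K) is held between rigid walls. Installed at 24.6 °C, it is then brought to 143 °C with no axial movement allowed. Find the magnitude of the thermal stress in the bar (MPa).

ΔT = 118.4 K. Constrained thermal stress σ = E·α·ΔT = 71.70×10³ MPa × 9.11×10⁻⁶ × 118.4 = 77.3 MPa (compressive).

77.3 MPa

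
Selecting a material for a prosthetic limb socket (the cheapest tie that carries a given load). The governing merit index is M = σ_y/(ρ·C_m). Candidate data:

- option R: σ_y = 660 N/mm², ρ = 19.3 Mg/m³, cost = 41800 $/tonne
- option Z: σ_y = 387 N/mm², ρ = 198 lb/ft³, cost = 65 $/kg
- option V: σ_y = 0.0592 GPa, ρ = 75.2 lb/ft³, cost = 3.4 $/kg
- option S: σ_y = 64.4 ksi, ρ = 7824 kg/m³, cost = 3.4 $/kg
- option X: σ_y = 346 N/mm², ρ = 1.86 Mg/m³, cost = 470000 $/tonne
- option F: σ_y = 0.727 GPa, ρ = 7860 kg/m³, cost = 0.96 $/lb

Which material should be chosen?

Normalizing units and computing the index:
  option R: σ_y = 660.0 MPa, ρ = 19300 kg/m³, cost = 41.80 $/kg
  option Z: σ_y = 387.0 MPa, ρ = 3172 kg/m³, cost = 65.00 $/kg
  option V: σ_y = 59.20 MPa, ρ = 1205 kg/m³, cost = 3.400 $/kg
  option S: σ_y = 444.0 MPa, ρ = 7824 kg/m³, cost = 3.400 $/kg
  option X: σ_y = 346.0 MPa, ρ = 1860 kg/m³, cost = 470.0 $/kg
  option F: σ_y = 727.0 MPa, ρ = 7860 kg/m³, cost = 2.116 $/kg
  option F: M = 43.7 kN·m per $
  option S: M = 16.7 kN·m per $
  option V: M = 14.5 kN·m per $
  option Z: M = 1.88 kN·m per $
  option R: M = 0.818 kN·m per $
  option X: M = 0.396 kN·m per $
Option F ranks first.

option F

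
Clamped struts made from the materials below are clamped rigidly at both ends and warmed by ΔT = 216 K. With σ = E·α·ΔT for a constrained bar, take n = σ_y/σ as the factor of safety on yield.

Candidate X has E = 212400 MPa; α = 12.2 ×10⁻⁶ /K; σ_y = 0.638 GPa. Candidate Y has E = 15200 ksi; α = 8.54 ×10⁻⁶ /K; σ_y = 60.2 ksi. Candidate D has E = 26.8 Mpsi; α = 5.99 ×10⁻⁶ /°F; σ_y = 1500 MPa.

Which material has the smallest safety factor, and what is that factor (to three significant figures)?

Per material, after unit conversion:
  candidate X: E = 212.4, α = 12.2, σ_y = 638.0 → σ = 560 MPa, n = 1.14
  candidate Y: E = 104.8, α = 8.54, σ_y = 415.1 → σ = 193 MPa, n = 2.15
  candidate D: E = 184.8, α = 10.8, σ_y = 1500 → σ = 430 MPa, n = 3.49
Candidate X has the lowest safety factor, n = 1.14.

candidate X, n = 1.14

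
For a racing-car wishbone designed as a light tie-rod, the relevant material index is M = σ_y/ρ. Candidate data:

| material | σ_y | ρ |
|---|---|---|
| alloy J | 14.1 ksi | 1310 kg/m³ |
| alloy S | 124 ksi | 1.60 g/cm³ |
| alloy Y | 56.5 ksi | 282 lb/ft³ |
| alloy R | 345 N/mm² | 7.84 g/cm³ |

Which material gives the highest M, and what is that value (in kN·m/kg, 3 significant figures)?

alloy S, M = 534 kN·m/kg

Normalizing units and computing the index:
  alloy J: σ_y = 97.22 MPa, ρ = 1310 kg/m³
  alloy S: σ_y = 855.0 MPa, ρ = 1600 kg/m³
  alloy Y: σ_y = 389.6 MPa, ρ = 4517 kg/m³
  alloy R: σ_y = 345.0 MPa, ρ = 7840 kg/m³
  alloy S: M = 534 kN·m/kg
  alloy Y: M = 86.2 kN·m/kg
  alloy J: M = 74.2 kN·m/kg
  alloy R: M = 44.0 kN·m/kg
Highest index: alloy S.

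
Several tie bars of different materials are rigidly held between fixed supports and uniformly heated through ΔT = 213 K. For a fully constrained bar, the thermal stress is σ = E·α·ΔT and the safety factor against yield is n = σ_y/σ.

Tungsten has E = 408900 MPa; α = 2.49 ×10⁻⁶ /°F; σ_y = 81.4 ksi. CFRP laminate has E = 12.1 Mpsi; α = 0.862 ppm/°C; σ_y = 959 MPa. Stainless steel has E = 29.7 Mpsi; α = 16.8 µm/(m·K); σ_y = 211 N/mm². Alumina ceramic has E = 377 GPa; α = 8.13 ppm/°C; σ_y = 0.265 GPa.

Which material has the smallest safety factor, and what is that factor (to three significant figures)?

stainless steel, n = 0.288

In consistent units (E in GPa, α in ×10⁻⁶/K, σ_y in MPa):
  tungsten: E = 408.9, α = 4.48, σ_y = 561.2 → σ = 390 MPa, n = 1.44
  CFRP laminate: E = 83.43, α = 0.862, σ_y = 959.0 → σ = 15.3 MPa, n = 62.6
  stainless steel: E = 204.8, α = 16.8, σ_y = 211.0 → σ = 733 MPa, n = 0.288
  alumina ceramic: E = 377.0, α = 8.13, σ_y = 265.0 → σ = 653 MPa, n = 0.406
Stainless steel has the lowest safety factor, n = 0.288.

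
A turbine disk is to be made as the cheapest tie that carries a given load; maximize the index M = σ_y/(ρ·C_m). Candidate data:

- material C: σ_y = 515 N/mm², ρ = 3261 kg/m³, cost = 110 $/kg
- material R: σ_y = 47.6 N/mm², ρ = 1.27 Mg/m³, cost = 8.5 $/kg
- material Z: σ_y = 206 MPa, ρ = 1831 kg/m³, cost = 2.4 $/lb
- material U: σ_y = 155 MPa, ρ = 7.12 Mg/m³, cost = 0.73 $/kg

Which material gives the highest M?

Putting every candidate on a common basis:
  material C: σ_y = 515.0 MPa, ρ = 3261 kg/m³, cost = 110.0 $/kg
  material R: σ_y = 47.60 MPa, ρ = 1270 kg/m³, cost = 8.500 $/kg
  material Z: σ_y = 206.0 MPa, ρ = 1831 kg/m³, cost = 5.291 $/kg
  material U: σ_y = 155.0 MPa, ρ = 7120 kg/m³, cost = 0.7300 $/kg
  material U: M = 29.8 kN·m per $
  material Z: M = 21.3 kN·m per $
  material R: M = 4.41 kN·m per $
  material C: M = 1.44 kN·m per $
Highest index: material U.

material U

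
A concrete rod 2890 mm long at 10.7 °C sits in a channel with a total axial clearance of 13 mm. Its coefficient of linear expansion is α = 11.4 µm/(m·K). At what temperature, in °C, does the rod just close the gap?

405 °C

α·L₀·ΔT = 13.0 mm ⇒ ΔT = 13.0 / (11.4×10⁻⁶ × 2890.0) = 394.6 K.
T = 10.7 + 394.6 = 405.3 °C.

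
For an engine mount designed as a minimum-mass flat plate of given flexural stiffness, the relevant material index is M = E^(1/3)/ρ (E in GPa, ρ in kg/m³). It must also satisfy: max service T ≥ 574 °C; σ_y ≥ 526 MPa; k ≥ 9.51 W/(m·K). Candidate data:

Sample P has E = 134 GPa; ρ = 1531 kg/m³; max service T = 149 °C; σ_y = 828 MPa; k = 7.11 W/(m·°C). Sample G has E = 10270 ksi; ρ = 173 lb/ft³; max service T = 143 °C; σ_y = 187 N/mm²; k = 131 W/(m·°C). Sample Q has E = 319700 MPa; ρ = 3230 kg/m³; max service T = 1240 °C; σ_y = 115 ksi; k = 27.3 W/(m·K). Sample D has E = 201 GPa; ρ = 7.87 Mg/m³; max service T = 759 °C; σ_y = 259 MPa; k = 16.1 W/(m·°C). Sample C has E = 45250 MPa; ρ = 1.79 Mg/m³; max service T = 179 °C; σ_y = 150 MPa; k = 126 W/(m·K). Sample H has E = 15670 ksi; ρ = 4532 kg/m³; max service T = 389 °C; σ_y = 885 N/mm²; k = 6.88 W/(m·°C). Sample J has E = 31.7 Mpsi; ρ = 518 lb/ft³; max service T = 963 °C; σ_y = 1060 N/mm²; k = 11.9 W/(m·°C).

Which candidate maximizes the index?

sample Q

Screen on constraints: max service T ≥ 574 °C; σ_y ≥ 526 MPa; k ≥ 9.51 W/(m·K). Survivors: sample Q, sample J.
In SI units:
  sample Q: E = 319.7 GPa, ρ = 3230 kg/m³
  sample J: E = 218.6 GPa, ρ = 8298 kg/m³
  sample Q: M = 2.12×10⁻³
  sample J: M = 0.726×10⁻³
Sample Q ranks first.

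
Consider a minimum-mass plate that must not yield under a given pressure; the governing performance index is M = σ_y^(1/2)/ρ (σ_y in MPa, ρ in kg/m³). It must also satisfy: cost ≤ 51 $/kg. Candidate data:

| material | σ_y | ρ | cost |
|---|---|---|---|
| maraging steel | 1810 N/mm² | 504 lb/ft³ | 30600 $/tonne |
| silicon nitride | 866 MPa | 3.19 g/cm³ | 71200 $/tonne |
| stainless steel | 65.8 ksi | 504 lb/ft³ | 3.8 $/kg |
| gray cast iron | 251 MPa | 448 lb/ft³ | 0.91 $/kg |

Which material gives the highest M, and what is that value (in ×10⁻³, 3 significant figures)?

maraging steel, M = 5.27×10⁻³

Screen on constraints: cost ≤ 51 $/kg. Survivors: maraging steel, stainless steel, gray cast iron.
Normalizing units and computing the index:
  maraging steel: σ_y = 1810 MPa, ρ = 8073 kg/m³
  stainless steel: σ_y = 453.7 MPa, ρ = 8073 kg/m³
  gray cast iron: σ_y = 251.0 MPa, ρ = 7176 kg/m³
  maraging steel: M = 5.27×10⁻³
  stainless steel: M = 2.64×10⁻³
  gray cast iron: M = 2.21×10⁻³
Highest index: maraging steel.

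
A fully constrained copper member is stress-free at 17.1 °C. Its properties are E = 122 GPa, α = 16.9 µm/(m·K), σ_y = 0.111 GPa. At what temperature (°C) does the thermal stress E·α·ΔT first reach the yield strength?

σ_y = 0.111 GPa = 111.0 MPa.
E·α·ΔT = 111.0 MPa ⇒ ΔT = 111.0 / (122.0×10³ × 16.9×10⁻⁶) = 53.84 K.
T = 17.1 + 53.84 = 70.94 °C.

70.9 °C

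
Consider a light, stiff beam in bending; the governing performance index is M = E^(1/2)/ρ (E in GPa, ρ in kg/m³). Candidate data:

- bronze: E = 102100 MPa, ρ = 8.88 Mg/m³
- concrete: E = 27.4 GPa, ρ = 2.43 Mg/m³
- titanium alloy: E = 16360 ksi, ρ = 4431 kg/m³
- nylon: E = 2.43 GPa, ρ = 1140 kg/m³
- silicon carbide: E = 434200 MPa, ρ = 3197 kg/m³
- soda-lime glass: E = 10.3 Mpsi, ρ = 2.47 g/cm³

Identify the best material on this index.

Convert each candidate to consistent units, then evaluate M:
  bronze: E = 102.1 GPa, ρ = 8880 kg/m³
  concrete: E = 27.40 GPa, ρ = 2430 kg/m³
  titanium alloy: E = 112.8 GPa, ρ = 4431 kg/m³
  nylon: E = 2.430 GPa, ρ = 1140 kg/m³
  silicon carbide: E = 434.2 GPa, ρ = 3197 kg/m³
  soda-lime glass: E = 71.02 GPa, ρ = 2470 kg/m³
  silicon carbide: M = 6.52×10⁻³
  soda-lime glass: M = 3.41×10⁻³
  titanium alloy: M = 2.40×10⁻³
  concrete: M = 2.15×10⁻³
  nylon: M = 1.37×10⁻³
  bronze: M = 1.14×10⁻³
Highest index: silicon carbide.

silicon carbide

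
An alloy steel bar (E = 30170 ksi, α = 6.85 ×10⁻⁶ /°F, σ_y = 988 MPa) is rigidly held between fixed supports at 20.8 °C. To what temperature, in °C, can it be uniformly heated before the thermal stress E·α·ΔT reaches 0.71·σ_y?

294 °C

E = 30170 ksi = 208.0 GPa.
α = 6.85×10⁻⁶/°F × 9/5 = 12.3×10⁻⁶/K.
E·α·ΔT = 701.5 MPa ⇒ ΔT = 701.5 / (208.0×10³ × 12.3×10⁻⁶) = 273.5 K.
T = 20.8 + 273.5 = 294.3 °C.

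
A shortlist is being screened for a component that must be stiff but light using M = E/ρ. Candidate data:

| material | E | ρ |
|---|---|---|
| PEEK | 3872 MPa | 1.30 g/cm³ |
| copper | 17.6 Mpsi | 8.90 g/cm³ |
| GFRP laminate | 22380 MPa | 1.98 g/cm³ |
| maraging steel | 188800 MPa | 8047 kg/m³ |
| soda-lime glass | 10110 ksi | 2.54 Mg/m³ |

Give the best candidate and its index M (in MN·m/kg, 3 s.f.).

soda-lime glass, M = 27.4 MN·m/kg

Normalizing units and computing the index:
  PEEK: E = 3.872 GPa, ρ = 1300 kg/m³
  copper: E = 121.3 GPa, ρ = 8900 kg/m³
  GFRP laminate: E = 22.38 GPa, ρ = 1980 kg/m³
  maraging steel: E = 188.8 GPa, ρ = 8047 kg/m³
  soda-lime glass: E = 69.71 GPa, ρ = 2540 kg/m³
  soda-lime glass: M = 27.4 MN·m/kg
  maraging steel: M = 23.5 MN·m/kg
  copper: M = 13.6 MN·m/kg
  GFRP laminate: M = 11.3 MN·m/kg
  PEEK: M = 2.98 MN·m/kg
The maximum is for soda-lime glass.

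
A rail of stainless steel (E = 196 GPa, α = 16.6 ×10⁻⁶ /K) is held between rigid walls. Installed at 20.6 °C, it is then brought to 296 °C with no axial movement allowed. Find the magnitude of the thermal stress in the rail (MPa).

ΔT = 275.4 K. Constrained thermal stress σ = E·α·ΔT = 196.0×10³ MPa × 16.6×10⁻⁶ × 275.4 = 896 MPa (compressive).

896 MPa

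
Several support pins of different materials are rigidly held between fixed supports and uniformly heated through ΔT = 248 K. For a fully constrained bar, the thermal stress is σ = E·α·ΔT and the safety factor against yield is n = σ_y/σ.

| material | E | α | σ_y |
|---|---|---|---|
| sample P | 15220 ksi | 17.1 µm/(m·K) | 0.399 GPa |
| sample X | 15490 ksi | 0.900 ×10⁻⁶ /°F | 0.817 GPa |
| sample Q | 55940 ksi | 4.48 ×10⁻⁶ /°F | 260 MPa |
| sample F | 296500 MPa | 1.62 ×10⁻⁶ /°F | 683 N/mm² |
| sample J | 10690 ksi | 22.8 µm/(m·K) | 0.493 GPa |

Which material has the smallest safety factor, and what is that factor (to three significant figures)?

Per material, after unit conversion:
  sample P: E = 104.9, α = 17.1, σ_y = 399.0 → σ = 445 MPa, n = 0.897
  sample X: E = 106.8, α = 1.62, σ_y = 817.0 → σ = 42.9 MPa, n = 19.0
  sample Q: E = 385.7, α = 8.06, σ_y = 260.0 → σ = 771 MPa, n = 0.337
  sample F: E = 296.5, α = 2.92, σ_y = 683.0 → σ = 214 MPa, n = 3.19
  sample J: E = 73.70, α = 22.8, σ_y = 493.0 → σ = 417 MPa, n = 1.18
Smallest n: sample Q with n = 0.337.

sample Q, n = 0.337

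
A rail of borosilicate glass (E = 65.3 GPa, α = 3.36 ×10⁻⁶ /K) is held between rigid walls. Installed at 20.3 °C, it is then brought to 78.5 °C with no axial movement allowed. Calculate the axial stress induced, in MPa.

12.8 MPa

ΔT = 58.20 K. Constrained thermal stress σ = E·α·ΔT = 65.30×10³ MPa × 3.36×10⁻⁶ × 58.20 = 12.8 MPa (compressive).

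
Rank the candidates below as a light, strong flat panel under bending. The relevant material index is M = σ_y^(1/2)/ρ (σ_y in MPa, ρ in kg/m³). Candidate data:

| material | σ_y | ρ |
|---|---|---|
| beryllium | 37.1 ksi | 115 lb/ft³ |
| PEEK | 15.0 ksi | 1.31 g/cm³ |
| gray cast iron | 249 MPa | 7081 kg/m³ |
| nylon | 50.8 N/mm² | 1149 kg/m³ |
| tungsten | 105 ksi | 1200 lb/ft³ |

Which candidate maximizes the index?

beryllium

Normalizing units and computing the index:
  beryllium: σ_y = 255.8 MPa, ρ = 1842 kg/m³
  PEEK: σ_y = 103.4 MPa, ρ = 1310 kg/m³
  gray cast iron: σ_y = 249.0 MPa, ρ = 7081 kg/m³
  nylon: σ_y = 50.80 MPa, ρ = 1149 kg/m³
  tungsten: σ_y = 723.9 MPa, ρ = 19220 kg/m³
  beryllium: M = 8.68×10⁻³
  PEEK: M = 7.76×10⁻³
  nylon: M = 6.20×10⁻³
  gray cast iron: M = 2.23×10⁻³
  tungsten: M = 1.40×10⁻³
Beryllium ranks first.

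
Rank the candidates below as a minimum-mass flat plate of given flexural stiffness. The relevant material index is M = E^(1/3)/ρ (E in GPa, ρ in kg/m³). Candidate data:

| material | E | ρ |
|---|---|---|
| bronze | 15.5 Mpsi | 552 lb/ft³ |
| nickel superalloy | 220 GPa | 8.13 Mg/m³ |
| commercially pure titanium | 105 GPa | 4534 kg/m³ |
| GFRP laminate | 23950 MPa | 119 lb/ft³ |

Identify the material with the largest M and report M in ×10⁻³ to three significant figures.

Convert each candidate to consistent units, then evaluate M:
  bronze: E = 106.9 GPa, ρ = 8842 kg/m³
  nickel superalloy: E = 220.0 GPa, ρ = 8130 kg/m³
  commercially pure titanium: E = 105.0 GPa, ρ = 4534 kg/m³
  GFRP laminate: E = 23.95 GPa, ρ = 1906 kg/m³
  GFRP laminate: M = 1.51×10⁻³
  commercially pure titanium: M = 1.04×10⁻³
  nickel superalloy: M = 0.743×10⁻³
  bronze: M = 0.537×10⁻³
The maximum is for GFRP laminate.

GFRP laminate, M = 1.51×10⁻³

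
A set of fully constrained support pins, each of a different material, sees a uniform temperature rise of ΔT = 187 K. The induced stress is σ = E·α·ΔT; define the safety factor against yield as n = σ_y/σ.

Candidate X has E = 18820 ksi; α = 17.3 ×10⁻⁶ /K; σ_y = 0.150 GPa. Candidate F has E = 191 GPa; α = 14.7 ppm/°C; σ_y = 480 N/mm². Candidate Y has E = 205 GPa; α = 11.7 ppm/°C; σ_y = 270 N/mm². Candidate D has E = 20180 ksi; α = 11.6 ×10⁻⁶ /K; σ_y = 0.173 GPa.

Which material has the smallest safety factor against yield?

Per material, after unit conversion:
  candidate X: E = 129.8, α = 17.3, σ_y = 150.0 → σ = 420 MPa, n = 0.357
  candidate F: E = 191.0, α = 14.7, σ_y = 480.0 → σ = 525 MPa, n = 0.914
  candidate Y: E = 205.0, α = 11.7, σ_y = 270.0 → σ = 449 MPa, n = 0.602
  candidate D: E = 139.1, α = 11.6, σ_y = 173.0 → σ = 302 MPa, n = 0.573
The minimum is candidate X at n = 0.357.

candidate X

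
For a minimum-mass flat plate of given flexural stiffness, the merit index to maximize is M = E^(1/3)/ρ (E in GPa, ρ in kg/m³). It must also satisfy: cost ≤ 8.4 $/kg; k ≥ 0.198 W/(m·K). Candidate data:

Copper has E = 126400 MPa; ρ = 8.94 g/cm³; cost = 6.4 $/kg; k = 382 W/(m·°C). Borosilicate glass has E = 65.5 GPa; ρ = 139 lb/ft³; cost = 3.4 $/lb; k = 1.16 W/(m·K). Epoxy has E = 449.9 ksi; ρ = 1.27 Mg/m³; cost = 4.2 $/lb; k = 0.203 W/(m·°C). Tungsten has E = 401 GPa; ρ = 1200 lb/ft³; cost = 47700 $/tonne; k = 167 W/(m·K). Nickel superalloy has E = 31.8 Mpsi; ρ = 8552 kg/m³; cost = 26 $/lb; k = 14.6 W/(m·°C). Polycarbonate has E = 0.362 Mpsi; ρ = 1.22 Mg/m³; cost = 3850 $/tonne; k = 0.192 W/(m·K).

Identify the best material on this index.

borosilicate glass

Screen on constraints: cost ≤ 8.4 $/kg; k ≥ 0.198 W/(m·K). Survivors: copper, borosilicate glass.
Putting every candidate on a common basis:
  copper: E = 126.4 GPa, ρ = 8940 kg/m³
  borosilicate glass: E = 65.50 GPa, ρ = 2227 kg/m³
  borosilicate glass: M = 1.81×10⁻³
  copper: M = 0.561×10⁻³
Borosilicate glass ranks first.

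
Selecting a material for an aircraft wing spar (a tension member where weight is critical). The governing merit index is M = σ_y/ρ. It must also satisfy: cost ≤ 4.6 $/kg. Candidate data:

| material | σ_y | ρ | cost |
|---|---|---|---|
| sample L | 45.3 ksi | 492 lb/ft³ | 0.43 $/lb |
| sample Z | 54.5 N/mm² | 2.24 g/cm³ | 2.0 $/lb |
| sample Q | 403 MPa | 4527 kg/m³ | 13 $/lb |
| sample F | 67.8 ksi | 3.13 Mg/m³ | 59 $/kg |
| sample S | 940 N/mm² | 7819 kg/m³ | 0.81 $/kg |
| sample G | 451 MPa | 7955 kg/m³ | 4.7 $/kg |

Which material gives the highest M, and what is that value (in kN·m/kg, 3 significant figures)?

sample S, M = 120 kN·m/kg

Screen on constraints: cost ≤ 4.6 $/kg. Survivors: sample L, sample Z, sample S.
Convert each candidate to consistent units, then evaluate M:
  sample L: σ_y = 312.3 MPa, ρ = 7881 kg/m³
  sample Z: σ_y = 54.50 MPa, ρ = 2240 kg/m³
  sample S: σ_y = 940.0 MPa, ρ = 7819 kg/m³
  sample S: M = 120 kN·m/kg
  sample L: M = 39.6 kN·m/kg
  sample Z: M = 24.3 kN·m/kg
Sample S ranks first.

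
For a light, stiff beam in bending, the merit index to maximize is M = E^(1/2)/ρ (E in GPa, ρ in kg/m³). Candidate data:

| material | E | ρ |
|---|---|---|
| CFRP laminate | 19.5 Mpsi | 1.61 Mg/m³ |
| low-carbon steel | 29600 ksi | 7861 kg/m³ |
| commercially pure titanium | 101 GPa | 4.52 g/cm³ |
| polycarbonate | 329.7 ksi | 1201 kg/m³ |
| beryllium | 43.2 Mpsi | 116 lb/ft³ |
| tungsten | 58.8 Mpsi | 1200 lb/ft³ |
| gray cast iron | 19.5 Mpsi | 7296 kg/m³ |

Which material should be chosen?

Convert each candidate to consistent units, then evaluate M:
  CFRP laminate: E = 134.4 GPa, ρ = 1610 kg/m³
  low-carbon steel: E = 204.1 GPa, ρ = 7861 kg/m³
  commercially pure titanium: E = 101.0 GPa, ρ = 4520 kg/m³
  polycarbonate: E = 2.273 GPa, ρ = 1201 kg/m³
  beryllium: E = 297.9 GPa, ρ = 1858 kg/m³
  tungsten: E = 405.4 GPa, ρ = 19220 kg/m³
  gray cast iron: E = 134.4 GPa, ρ = 7296 kg/m³
  beryllium: M = 9.29×10⁻³
  CFRP laminate: M = 7.20×10⁻³
  commercially pure titanium: M = 2.22×10⁻³
  low-carbon steel: M = 1.82×10⁻³
  gray cast iron: M = 1.59×10⁻³
  polycarbonate: M = 1.26×10⁻³
  tungsten: M = 1.05×10⁻³
Beryllium ranks first.

beryllium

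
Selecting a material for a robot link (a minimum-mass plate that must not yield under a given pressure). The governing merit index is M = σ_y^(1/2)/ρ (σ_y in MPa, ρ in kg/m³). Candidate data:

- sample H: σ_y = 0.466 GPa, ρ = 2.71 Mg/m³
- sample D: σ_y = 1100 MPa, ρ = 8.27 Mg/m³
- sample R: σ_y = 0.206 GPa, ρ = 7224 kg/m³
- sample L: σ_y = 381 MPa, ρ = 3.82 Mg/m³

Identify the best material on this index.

Convert each candidate to consistent units, then evaluate M:
  sample H: σ_y = 466.0 MPa, ρ = 2710 kg/m³
  sample D: σ_y = 1100 MPa, ρ = 8270 kg/m³
  sample R: σ_y = 206.0 MPa, ρ = 7224 kg/m³
  sample L: σ_y = 381.0 MPa, ρ = 3820 kg/m³
  sample H: M = 7.97×10⁻³
  sample L: M = 5.11×10⁻³
  sample D: M = 4.01×10⁻³
  sample R: M = 1.99×10⁻³
Sample H has the largest M.

sample H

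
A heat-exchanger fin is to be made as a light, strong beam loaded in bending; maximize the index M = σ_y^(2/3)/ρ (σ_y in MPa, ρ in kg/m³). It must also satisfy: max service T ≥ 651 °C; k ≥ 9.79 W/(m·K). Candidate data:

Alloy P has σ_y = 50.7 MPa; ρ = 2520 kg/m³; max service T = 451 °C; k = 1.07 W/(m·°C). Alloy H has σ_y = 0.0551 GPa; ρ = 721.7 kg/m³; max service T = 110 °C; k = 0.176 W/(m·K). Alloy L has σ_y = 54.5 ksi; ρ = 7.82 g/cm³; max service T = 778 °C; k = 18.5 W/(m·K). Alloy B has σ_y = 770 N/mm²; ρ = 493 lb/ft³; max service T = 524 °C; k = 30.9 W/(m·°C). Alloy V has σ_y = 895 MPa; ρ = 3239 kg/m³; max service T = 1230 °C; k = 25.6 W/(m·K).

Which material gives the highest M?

Screen on constraints: max service T ≥ 651 °C; k ≥ 9.79 W/(m·K). Survivors: alloy L, alloy V.
After converting to SI:
  alloy L: σ_y = 375.8 MPa, ρ = 7820 kg/m³
  alloy V: σ_y = 895.0 MPa, ρ = 3239 kg/m³
  alloy V: M = 28.7×10⁻³
  alloy L: M = 6.66×10⁻³
Alloy V ranks first.

alloy V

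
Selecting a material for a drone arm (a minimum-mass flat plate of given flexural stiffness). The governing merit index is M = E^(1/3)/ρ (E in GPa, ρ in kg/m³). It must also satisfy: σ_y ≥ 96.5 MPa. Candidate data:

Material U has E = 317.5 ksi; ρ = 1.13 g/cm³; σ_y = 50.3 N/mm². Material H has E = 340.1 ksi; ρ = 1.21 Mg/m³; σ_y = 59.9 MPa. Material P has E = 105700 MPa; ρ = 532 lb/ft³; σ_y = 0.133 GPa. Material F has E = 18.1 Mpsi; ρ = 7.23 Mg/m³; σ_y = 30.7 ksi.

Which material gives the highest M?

material F

Screen on constraints: σ_y ≥ 96.5 MPa. Survivors: material P, material F.
After converting to SI:
  material P: E = 105.7 GPa, ρ = 8522 kg/m³
  material F: E = 124.8 GPa, ρ = 7230 kg/m³
  material F: M = 0.691×10⁻³
  material P: M = 0.555×10⁻³
Highest index: material F.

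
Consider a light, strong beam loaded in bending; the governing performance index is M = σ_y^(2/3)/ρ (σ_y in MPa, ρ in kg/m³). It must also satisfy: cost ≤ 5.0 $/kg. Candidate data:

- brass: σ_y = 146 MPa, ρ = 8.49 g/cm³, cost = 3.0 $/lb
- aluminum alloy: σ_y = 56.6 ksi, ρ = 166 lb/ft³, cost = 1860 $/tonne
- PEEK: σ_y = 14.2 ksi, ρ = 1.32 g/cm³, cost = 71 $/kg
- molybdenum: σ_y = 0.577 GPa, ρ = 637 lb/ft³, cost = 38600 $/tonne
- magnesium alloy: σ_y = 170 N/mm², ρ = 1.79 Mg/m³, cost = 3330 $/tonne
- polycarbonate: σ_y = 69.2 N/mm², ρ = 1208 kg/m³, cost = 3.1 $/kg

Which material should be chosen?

Screen on constraints: cost ≤ 5.0 $/kg. Survivors: aluminum alloy, magnesium alloy, polycarbonate.
After converting to SI:
  aluminum alloy: σ_y = 390.2 MPa, ρ = 2659 kg/m³
  magnesium alloy: σ_y = 170.0 MPa, ρ = 1790 kg/m³
  polycarbonate: σ_y = 69.20 MPa, ρ = 1208 kg/m³
  aluminum alloy: M = 20.1×10⁻³
  magnesium alloy: M = 17.1×10⁻³
  polycarbonate: M = 14.0×10⁻³
The maximum is for aluminum alloy.

aluminum alloy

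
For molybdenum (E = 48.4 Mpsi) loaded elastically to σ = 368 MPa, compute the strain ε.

1.10×10⁻³

E = 48.4 Mpsi = 333.7 GPa = 333700 MPa.
ε = σ/E = 368 / 333700 = 1.10×10⁻³.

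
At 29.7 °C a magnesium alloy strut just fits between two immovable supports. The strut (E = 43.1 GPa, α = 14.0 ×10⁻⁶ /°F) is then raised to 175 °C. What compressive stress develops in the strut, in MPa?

α = 14.0×10⁻⁶/°F × 9/5 = 25.2×10⁻⁶/K.
ΔT = 145.3 K. Constrained thermal stress σ = E·α·ΔT = 43.10×10³ MPa × 25.2×10⁻⁶ × 145.3 = 158 MPa (compressive).

158 MPa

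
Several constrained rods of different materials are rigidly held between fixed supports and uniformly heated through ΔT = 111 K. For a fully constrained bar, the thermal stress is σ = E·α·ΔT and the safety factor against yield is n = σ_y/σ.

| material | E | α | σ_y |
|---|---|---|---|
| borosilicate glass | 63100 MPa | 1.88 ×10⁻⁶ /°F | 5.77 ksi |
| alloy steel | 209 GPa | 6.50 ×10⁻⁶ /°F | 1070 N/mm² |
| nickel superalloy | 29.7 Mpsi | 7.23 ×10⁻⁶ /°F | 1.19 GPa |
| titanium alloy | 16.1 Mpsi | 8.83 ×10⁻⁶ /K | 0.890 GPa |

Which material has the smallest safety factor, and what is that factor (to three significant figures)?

borosilicate glass, n = 1.68

With everything in SI (GPa, ×10⁻⁶/K, MPa):
  borosilicate glass: E = 63.10, α = 3.38, σ_y = 39.78 → σ = 23.7 MPa, n = 1.68
  alloy steel: E = 209.0, α = 11.7, σ_y = 1070 → σ = 271 MPa, n = 3.94
  nickel superalloy: E = 204.8, α = 13.0, σ_y = 1190 → σ = 296 MPa, n = 4.02
  titanium alloy: E = 111.0, α = 8.83, σ_y = 890.0 → σ = 109 MPa, n = 8.18
Smallest n: borosilicate glass with n = 1.68.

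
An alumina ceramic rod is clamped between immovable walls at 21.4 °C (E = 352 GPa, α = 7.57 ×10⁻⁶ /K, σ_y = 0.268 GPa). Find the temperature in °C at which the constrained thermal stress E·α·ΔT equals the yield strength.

122 °C

σ_y = 0.268 GPa = 268.0 MPa.
E·α·ΔT = 268.0 MPa ⇒ ΔT = 268.0 / (352.0×10³ × 7.57×10⁻⁶) = 100.6 K.
T = 21.4 + 100.6 = 122.0 °C.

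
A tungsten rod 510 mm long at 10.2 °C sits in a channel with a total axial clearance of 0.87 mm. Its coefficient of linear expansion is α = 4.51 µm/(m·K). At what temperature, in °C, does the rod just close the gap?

388 °C

α·L₀·ΔT = 0.87 mm ⇒ ΔT = 0.87 / (4.51×10⁻⁶ × 510.0) = 378.2 K.
T = 10.2 + 378.2 = 388.4 °C.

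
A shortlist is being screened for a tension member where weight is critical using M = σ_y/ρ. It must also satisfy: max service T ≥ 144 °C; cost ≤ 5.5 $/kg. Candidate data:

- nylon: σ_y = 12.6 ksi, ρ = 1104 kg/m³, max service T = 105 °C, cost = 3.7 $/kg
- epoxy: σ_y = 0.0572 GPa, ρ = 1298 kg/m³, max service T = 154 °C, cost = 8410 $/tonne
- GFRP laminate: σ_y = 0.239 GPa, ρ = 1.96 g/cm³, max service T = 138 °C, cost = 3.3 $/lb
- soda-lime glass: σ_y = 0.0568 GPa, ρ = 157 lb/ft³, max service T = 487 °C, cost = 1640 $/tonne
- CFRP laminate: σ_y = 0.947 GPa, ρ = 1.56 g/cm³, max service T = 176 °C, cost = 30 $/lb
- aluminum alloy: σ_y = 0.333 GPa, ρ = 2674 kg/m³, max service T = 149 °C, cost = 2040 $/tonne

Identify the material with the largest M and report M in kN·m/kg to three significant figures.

Screen on constraints: max service T ≥ 144 °C; cost ≤ 5.5 $/kg. Survivors: soda-lime glass, aluminum alloy.
Convert each candidate to consistent units, then evaluate M:
  soda-lime glass: σ_y = 56.80 MPa, ρ = 2515 kg/m³
  aluminum alloy: σ_y = 333.0 MPa, ρ = 2674 kg/m³
  aluminum alloy: M = 125 kN·m/kg
  soda-lime glass: M = 22.6 kN·m/kg
The maximum is for aluminum alloy.

aluminum alloy, M = 125 kN·m/kg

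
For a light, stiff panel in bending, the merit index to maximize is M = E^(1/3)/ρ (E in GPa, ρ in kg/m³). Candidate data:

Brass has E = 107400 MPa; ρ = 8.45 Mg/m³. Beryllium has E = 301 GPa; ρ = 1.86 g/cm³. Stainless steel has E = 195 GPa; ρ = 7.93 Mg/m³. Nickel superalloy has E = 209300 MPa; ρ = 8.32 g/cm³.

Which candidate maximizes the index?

beryllium

Putting every candidate on a common basis:
  brass: E = 107.4 GPa, ρ = 8450 kg/m³
  beryllium: E = 301.0 GPa, ρ = 1860 kg/m³
  stainless steel: E = 195.0 GPa, ρ = 7930 kg/m³
  nickel superalloy: E = 209.3 GPa, ρ = 8320 kg/m³
  beryllium: M = 3.60×10⁻³
  stainless steel: M = 0.731×10⁻³
  nickel superalloy: M = 0.714×10⁻³
  brass: M = 0.563×10⁻³
Beryllium has the largest M.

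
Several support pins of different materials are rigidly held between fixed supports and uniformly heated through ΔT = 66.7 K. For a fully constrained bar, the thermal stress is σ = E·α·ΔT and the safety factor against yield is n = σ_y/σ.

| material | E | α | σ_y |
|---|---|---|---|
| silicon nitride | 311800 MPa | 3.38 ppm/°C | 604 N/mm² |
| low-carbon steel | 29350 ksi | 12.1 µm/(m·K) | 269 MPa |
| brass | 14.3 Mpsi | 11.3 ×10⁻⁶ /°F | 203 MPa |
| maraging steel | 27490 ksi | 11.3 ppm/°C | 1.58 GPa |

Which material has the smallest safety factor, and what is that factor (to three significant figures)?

Per material, after unit conversion:
  silicon nitride: E = 311.8, α = 3.38, σ_y = 604.0 → σ = 70.3 MPa, n = 8.59
  low-carbon steel: E = 202.4, α = 12.1, σ_y = 269.0 → σ = 163 MPa, n = 1.65
  brass: E = 98.60, α = 20.3, σ_y = 203.0 → σ = 134 MPa, n = 1.52
  maraging steel: E = 189.5, α = 11.3, σ_y = 1580 → σ = 143 MPa, n = 11.1
The minimum is brass at n = 1.52.

brass, n = 1.52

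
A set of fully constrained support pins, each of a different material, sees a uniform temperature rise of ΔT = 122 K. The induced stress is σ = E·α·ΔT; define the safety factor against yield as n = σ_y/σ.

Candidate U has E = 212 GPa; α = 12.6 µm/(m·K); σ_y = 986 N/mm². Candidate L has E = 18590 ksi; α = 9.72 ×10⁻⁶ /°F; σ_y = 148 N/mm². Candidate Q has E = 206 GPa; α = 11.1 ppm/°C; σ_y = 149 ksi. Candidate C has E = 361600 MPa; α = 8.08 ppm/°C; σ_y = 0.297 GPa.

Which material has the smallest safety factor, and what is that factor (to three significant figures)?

candidate L, n = 0.541

Per material, after unit conversion:
  candidate U: E = 212.0, α = 12.6, σ_y = 986.0 → σ = 326 MPa, n = 3.03
  candidate L: E = 128.2, α = 17.5, σ_y = 148.0 → σ = 274 MPa, n = 0.541
  candidate Q: E = 206.0, α = 11.1, σ_y = 1027 → σ = 279 MPa, n = 3.68
  candidate C: E = 361.6, α = 8.08, σ_y = 297.0 → σ = 356 MPa, n = 0.833
Smallest n: candidate L with n = 0.541.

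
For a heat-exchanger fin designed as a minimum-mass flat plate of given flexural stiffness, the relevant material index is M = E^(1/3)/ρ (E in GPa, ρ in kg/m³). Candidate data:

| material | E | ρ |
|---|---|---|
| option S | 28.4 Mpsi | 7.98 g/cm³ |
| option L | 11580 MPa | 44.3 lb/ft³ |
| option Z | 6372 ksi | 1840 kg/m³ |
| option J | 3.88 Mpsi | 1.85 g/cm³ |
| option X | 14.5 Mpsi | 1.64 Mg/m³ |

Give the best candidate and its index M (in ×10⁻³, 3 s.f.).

option L, M = 3.19×10⁻³

Convert each candidate to consistent units, then evaluate M:
  option S: E = 195.8 GPa, ρ = 7980 kg/m³
  option L: E = 11.58 GPa, ρ = 709.6 kg/m³
  option Z: E = 43.93 GPa, ρ = 1840 kg/m³
  option J: E = 26.75 GPa, ρ = 1850 kg/m³
  option X: E = 99.97 GPa, ρ = 1640 kg/m³
  option L: M = 3.19×10⁻³
  option X: M = 2.83×10⁻³
  option Z: M = 1.92×10⁻³
  option J: M = 1.62×10⁻³
  option S: M = 0.728×10⁻³
Option L ranks first.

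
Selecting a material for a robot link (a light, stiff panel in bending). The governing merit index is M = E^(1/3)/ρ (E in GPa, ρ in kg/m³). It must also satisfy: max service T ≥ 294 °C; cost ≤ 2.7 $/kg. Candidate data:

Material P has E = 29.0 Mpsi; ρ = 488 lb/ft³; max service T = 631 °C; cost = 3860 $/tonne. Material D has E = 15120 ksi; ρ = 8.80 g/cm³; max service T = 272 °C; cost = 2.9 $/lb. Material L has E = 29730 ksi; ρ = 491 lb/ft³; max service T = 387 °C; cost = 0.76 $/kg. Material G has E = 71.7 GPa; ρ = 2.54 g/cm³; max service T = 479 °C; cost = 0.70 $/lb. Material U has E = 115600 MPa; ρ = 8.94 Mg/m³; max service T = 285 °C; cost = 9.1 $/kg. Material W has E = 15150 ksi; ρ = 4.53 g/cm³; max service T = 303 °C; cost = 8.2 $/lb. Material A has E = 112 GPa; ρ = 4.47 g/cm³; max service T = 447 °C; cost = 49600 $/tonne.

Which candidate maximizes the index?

Screen on constraints: max service T ≥ 294 °C; cost ≤ 2.7 $/kg. Survivors: material L, material G.
Putting every candidate on a common basis:
  material L: E = 205.0 GPa, ρ = 7865 kg/m³
  material G: E = 71.70 GPa, ρ = 2540 kg/m³
  material G: M = 1.64×10⁻³
  material L: M = 0.750×10⁻³
The maximum is for material G.

material G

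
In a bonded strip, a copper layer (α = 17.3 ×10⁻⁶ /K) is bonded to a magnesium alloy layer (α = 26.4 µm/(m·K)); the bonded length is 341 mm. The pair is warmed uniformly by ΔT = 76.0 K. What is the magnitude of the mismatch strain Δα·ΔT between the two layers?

6.92×10⁻⁴

Δα = |17.3 − 26.4|×10⁻⁶/K = 9.10×10⁻⁶/K.
Mismatch strain = Δα·ΔT = 9.10×10⁻⁶ × 76.0 = 6.92×10⁻⁴.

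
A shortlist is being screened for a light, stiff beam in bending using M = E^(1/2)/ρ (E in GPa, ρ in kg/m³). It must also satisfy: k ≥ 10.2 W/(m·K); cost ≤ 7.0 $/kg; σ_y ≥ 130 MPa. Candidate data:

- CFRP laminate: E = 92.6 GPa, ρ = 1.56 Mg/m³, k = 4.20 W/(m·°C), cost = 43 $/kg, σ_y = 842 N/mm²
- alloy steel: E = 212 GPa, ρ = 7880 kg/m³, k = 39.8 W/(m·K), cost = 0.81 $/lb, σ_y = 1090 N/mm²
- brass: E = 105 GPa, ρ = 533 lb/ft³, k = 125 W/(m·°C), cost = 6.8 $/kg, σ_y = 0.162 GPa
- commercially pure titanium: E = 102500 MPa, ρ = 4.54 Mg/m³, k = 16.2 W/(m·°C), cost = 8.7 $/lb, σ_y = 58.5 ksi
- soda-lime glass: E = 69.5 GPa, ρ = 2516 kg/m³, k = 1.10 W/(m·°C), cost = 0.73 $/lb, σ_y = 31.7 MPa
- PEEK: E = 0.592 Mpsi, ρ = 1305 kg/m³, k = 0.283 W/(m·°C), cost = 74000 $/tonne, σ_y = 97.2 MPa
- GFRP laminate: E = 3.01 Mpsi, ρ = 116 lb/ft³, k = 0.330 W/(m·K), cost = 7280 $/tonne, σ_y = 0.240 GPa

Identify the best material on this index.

alloy steel

Screen on constraints: k ≥ 10.2 W/(m·K); cost ≤ 7.0 $/kg; σ_y ≥ 130 MPa. Survivors: alloy steel, brass.
Normalizing units and computing the index:
  alloy steel: E = 212.0 GPa, ρ = 7880 kg/m³
  brass: E = 105.0 GPa, ρ = 8538 kg/m³
  alloy steel: M = 1.85×10⁻³
  brass: M = 1.20×10⁻³
The maximum is for alloy steel.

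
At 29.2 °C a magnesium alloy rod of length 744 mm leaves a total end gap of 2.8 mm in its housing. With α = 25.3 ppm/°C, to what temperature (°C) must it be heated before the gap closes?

178 °C

α·L₀·ΔT = 2.8 mm ⇒ ΔT = 2.8 / (25.3×10⁻⁶ × 744.0) = 148.8 K.
T = 29.2 + 148.8 = 178.0 °C.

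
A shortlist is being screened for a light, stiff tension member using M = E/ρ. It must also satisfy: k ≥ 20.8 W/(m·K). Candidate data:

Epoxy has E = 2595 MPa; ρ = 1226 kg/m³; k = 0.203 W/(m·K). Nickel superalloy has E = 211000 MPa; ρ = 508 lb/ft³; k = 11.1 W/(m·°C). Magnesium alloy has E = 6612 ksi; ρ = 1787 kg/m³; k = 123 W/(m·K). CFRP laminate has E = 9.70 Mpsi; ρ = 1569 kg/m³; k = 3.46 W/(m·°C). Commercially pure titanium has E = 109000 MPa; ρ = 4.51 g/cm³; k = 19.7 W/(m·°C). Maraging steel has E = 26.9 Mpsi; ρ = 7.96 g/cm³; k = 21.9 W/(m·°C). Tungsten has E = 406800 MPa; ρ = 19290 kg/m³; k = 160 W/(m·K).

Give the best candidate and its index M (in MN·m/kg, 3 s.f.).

magnesium alloy, M = 25.5 MN·m/kg

Screen on constraints: k ≥ 20.8 W/(m·K). Survivors: magnesium alloy, maraging steel, tungsten.
Convert each candidate to consistent units, then evaluate M:
  magnesium alloy: E = 45.59 GPa, ρ = 1787 kg/m³
  maraging steel: E = 185.5 GPa, ρ = 7960 kg/m³
  tungsten: E = 406.8 GPa, ρ = 19290 kg/m³
  magnesium alloy: M = 25.5 MN·m/kg
  maraging steel: M = 23.3 MN·m/kg
  tungsten: M = 21.1 MN·m/kg
Highest index: magnesium alloy.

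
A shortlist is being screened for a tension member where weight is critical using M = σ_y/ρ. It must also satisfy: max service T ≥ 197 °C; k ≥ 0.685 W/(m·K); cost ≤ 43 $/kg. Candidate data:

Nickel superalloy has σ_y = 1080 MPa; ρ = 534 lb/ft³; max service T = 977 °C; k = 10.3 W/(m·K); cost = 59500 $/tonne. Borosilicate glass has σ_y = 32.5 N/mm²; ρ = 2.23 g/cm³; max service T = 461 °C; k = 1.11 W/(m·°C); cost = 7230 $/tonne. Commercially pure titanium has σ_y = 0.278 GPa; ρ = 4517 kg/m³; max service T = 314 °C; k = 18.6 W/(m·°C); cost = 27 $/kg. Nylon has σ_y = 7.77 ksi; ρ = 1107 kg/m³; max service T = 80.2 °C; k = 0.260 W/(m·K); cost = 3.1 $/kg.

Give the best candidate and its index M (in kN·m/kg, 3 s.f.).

commercially pure titanium, M = 61.5 kN·m/kg

Screen on constraints: max service T ≥ 197 °C; k ≥ 0.685 W/(m·K); cost ≤ 43 $/kg. Survivors: borosilicate glass, commercially pure titanium.
Normalizing units and computing the index:
  borosilicate glass: σ_y = 32.50 MPa, ρ = 2230 kg/m³
  commercially pure titanium: σ_y = 278.0 MPa, ρ = 4517 kg/m³
  commercially pure titanium: M = 61.5 kN·m/kg
  borosilicate glass: M = 14.6 kN·m/kg
The maximum is for commercially pure titanium.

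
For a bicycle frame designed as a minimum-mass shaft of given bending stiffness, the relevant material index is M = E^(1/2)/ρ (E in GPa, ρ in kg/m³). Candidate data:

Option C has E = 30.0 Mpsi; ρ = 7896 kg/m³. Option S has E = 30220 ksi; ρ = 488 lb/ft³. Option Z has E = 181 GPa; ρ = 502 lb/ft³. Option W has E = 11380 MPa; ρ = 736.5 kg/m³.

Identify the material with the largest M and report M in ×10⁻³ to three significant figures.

option W, M = 4.58×10⁻³

In SI units:
  option C: E = 206.8 GPa, ρ = 7896 kg/m³
  option S: E = 208.4 GPa, ρ = 7817 kg/m³
  option Z: E = 181.0 GPa, ρ = 8041 kg/m³
  option W: E = 11.38 GPa, ρ = 736.5 kg/m³
  option W: M = 4.58×10⁻³
  option S: M = 1.85×10⁻³
  option C: M = 1.82×10⁻³
  option Z: M = 1.67×10⁻³
Option W has the largest M.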